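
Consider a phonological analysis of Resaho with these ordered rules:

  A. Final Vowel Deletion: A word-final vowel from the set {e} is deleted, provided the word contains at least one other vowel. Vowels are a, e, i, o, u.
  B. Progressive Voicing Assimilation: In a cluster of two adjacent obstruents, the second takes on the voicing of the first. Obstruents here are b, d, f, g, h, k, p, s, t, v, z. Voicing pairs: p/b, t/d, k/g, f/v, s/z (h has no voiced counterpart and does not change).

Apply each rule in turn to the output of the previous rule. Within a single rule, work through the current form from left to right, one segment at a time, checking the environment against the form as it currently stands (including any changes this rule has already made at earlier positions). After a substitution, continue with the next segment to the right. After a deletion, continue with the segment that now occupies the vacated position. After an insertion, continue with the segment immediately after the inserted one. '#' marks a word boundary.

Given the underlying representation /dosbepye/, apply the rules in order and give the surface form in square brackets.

A Final Vowel Deletion: [dosbepye] → [dosbepy]
B Progressive Voicing Assimilation: [dosbepy] → [dospepy]

[dospepy]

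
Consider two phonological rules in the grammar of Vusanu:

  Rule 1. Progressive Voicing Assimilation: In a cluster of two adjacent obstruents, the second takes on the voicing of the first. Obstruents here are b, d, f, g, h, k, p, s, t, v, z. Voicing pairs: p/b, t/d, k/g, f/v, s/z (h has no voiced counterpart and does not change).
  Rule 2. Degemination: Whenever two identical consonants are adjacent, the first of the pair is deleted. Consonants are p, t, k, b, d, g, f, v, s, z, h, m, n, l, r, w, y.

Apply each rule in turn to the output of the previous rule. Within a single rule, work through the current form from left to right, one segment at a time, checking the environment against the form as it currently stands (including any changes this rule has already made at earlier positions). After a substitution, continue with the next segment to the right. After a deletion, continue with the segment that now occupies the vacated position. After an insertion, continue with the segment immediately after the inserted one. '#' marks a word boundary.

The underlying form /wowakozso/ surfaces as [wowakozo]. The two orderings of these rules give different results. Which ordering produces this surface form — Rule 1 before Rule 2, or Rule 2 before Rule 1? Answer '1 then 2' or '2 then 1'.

1 then 2

Order 1 then 2:
  1 Progressive Voicing Assimilation: [wowakozso] → [wowakozzo]
  2 Degemination: [wowakozzo] → [wowakozo]
  result: [wowakozo]
Order 2 then 1:
  2 Degemination: no change — [wowakozso]
  1 Progressive Voicing Assimilation: [wowakozso] → [wowakozzo]
  result: [wowakozzo]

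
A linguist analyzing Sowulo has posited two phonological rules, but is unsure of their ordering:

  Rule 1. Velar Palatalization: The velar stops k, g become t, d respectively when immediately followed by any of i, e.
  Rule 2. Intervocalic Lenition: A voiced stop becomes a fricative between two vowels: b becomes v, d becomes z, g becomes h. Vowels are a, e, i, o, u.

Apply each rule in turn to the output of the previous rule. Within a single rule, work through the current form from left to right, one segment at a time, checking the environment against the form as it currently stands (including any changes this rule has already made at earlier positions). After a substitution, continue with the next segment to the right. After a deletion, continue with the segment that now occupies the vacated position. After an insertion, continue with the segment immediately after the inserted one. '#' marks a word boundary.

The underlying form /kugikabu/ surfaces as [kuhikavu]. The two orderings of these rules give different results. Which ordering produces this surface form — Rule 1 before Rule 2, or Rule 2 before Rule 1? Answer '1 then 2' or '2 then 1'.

2 then 1

Order 1 then 2:
  1 Velar Palatalization: [kugikabu] → [kudikabu]
  2 Intervocalic Lenition: [kudikabu] → [kuzikavu]
  result: [kuzikavu]
Order 2 then 1:
  2 Intervocalic Lenition: [kugikabu] → [kuhikavu]
  1 Velar Palatalization: no change — [kuhikavu]
  result: [kuhikavu]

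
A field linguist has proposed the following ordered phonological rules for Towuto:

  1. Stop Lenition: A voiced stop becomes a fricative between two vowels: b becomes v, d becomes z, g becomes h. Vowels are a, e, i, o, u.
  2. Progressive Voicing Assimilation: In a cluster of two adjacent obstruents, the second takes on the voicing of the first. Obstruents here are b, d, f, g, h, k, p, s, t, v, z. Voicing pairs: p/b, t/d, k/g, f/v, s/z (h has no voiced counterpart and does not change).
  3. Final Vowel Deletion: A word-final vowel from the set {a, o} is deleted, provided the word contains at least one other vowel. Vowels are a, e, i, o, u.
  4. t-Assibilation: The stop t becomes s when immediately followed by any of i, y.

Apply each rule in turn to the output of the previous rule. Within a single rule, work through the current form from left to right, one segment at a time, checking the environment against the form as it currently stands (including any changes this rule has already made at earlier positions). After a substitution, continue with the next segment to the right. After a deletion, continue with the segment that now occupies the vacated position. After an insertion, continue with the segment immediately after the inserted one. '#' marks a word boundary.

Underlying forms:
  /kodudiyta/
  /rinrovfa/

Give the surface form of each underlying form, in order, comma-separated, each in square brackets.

/kodudiyta/:
  1 Stop Lenition: [kodudiyta] → [kozuziyta]
  2 Progressive Voicing Assimilation: no change — [kozuziyta]
  3 Final Vowel Deletion: [kozuziyta] → [kozuziyt]
  4 t-Assibilation: no change — [kozuziyt]
/rinrovfa/:
  1 Stop Lenition: no change — [rinrovfa]
  2 Progressive Voicing Assimilation: [rinrovfa] → [rinrovva]
  3 Final Vowel Deletion: [rinrovva] → [rinrovv]
  4 t-Assibilation: no change — [rinrovv]

[kozuziyt], [rinrovv]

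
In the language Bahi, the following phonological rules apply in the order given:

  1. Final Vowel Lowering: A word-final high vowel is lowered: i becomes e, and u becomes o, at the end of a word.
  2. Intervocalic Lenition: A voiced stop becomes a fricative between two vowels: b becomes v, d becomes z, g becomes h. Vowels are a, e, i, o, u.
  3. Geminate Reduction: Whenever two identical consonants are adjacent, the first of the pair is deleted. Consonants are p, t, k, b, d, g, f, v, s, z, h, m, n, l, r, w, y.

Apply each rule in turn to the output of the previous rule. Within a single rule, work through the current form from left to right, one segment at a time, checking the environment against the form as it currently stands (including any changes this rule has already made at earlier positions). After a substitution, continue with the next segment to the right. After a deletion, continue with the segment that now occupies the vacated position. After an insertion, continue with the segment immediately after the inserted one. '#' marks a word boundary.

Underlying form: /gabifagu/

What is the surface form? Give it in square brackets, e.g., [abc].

1 Final Vowel Lowering: [gabifagu] → [gabifago]
2 Intervocalic Lenition: [gabifago] → [gavifaho]
3 Geminate Reduction: no change — [gavifaho]

[gavifaho]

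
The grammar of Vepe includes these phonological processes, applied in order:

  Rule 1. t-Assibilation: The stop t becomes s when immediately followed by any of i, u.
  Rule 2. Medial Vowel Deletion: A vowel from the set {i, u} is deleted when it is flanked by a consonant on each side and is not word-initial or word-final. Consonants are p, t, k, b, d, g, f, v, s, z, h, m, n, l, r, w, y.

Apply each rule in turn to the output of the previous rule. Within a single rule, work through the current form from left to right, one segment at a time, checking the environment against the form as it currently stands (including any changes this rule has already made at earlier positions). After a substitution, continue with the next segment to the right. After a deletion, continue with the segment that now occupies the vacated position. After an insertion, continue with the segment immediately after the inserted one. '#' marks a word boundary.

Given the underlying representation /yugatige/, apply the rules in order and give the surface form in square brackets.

Rule 1 t-Assibilation: [yugatige] → [yugasige]
Rule 2 Medial Vowel Deletion: [yugasige] → [ygasge]

[ygasge]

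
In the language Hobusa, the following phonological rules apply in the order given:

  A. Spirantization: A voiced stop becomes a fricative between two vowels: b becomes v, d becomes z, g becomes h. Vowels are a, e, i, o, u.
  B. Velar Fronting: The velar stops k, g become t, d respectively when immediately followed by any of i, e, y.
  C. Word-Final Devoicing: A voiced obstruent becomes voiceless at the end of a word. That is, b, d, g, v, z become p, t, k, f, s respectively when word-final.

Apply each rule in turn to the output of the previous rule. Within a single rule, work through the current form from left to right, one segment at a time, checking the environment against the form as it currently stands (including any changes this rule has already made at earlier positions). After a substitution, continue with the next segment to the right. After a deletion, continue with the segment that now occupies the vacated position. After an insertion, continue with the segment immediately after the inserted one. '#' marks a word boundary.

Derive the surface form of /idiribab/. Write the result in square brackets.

[izirivap]

A Spirantization: [idiribab] → [izirivab]
B Velar Fronting: no change — [izirivab]
C Word-Final Devoicing: [izirivab] → [izirivap]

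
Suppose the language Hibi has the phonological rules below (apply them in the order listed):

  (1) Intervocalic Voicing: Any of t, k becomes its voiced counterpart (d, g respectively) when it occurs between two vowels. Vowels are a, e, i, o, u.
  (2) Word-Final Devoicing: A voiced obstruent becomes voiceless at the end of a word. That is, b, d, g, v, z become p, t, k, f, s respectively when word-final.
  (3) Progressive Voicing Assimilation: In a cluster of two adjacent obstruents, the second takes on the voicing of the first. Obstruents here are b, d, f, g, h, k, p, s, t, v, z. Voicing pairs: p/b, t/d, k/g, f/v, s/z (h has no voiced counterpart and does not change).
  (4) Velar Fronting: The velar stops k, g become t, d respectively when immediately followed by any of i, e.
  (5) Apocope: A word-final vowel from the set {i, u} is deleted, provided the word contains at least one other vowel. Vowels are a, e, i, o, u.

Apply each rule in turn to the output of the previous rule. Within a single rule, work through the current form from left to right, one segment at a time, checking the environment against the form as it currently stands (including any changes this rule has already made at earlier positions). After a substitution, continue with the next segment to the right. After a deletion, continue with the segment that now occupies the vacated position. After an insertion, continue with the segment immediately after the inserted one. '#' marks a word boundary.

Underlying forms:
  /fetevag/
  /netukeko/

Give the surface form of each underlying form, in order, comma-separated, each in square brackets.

[fedevak], [nedudego]

/fetevag/:
  (1) Intervocalic Voicing: [fetevag] → [fedevag]
  (2) Word-Final Devoicing: [fedevag] → [fedevak]
  (3) Progressive Voicing Assimilation: no change — [fedevak]
  (4) Velar Fronting: no change — [fedevak]
  (5) Apocope: no change — [fedevak]
/netukeko/:
  (1) Intervocalic Voicing: [netukeko] → [nedugego]
  (2) Word-Final Devoicing: no change — [nedugego]
  (3) Progressive Voicing Assimilation: no change — [nedugego]
  (4) Velar Fronting: [nedugego] → [nedudego]
  (5) Apocope: no change — [nedudego]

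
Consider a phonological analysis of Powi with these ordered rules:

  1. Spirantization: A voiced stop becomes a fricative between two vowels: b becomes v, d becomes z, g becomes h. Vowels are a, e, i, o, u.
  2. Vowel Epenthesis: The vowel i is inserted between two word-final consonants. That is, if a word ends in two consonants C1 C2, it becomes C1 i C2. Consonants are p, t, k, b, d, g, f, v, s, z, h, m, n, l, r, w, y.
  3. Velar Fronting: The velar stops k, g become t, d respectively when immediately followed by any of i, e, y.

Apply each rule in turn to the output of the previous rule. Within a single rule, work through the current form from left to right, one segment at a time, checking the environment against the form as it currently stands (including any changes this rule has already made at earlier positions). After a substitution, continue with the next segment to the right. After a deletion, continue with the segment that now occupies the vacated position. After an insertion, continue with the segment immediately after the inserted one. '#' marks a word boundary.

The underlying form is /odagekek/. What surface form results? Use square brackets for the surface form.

1 Spirantization: [odagekek] → [ozahekek]
2 Vowel Epenthesis: no change — [ozahekek]
3 Velar Fronting: [ozahekek] → [ozahetek]

[ozahetek]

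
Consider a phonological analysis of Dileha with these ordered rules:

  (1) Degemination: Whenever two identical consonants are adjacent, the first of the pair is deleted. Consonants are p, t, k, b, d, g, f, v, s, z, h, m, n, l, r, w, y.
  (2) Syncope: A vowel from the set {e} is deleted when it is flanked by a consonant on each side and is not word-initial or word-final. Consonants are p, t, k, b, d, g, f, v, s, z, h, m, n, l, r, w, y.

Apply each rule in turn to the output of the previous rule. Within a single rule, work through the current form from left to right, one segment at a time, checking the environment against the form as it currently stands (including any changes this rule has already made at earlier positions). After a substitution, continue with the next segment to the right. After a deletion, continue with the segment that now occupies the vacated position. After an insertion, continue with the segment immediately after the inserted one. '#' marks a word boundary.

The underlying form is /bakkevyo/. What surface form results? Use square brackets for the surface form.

(1) Degemination: [bakkevyo] → [bakevyo]
(2) Syncope: [bakevyo] → [bakvyo]

[bakvyo]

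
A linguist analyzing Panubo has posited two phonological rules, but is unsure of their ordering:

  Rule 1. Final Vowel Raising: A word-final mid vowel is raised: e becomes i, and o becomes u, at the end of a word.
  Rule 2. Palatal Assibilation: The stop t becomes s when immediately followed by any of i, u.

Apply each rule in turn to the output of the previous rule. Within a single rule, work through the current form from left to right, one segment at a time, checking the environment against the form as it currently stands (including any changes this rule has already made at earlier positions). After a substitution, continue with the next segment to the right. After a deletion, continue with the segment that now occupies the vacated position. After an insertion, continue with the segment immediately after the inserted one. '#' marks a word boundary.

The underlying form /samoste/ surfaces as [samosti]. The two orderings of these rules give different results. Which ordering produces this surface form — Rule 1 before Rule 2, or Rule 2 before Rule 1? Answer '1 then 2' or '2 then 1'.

2 then 1

Order 1 then 2:
  1 Final Vowel Raising: [samoste] → [samosti]
  2 Palatal Assibilation: [samosti] → [samossi]
  result: [samossi]
Order 2 then 1:
  2 Palatal Assibilation: no change — [samoste]
  1 Final Vowel Raising: [samoste] → [samosti]
  result: [samosti]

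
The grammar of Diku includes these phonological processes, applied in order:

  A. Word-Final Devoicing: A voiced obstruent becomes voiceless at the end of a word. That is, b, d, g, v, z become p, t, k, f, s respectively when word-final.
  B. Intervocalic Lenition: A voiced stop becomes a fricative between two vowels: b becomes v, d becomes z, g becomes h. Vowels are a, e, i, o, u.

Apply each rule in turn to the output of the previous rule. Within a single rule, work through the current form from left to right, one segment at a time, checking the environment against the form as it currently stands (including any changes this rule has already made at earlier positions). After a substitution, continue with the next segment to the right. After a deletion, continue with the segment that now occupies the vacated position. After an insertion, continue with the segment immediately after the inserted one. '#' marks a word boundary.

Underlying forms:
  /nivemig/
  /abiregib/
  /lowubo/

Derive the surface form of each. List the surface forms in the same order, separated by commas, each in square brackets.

[nivemik], [avirehip], [lowuvo]

/nivemig/:
  A Word-Final Devoicing: [nivemig] → [nivemik]
  B Intervocalic Lenition: no change — [nivemik]
/abiregib/:
  A Word-Final Devoicing: [abiregib] → [abiregip]
  B Intervocalic Lenition: [abiregip] → [avirehip]
/lowubo/:
  A Word-Final Devoicing: no change — [lowubo]
  B Intervocalic Lenition: [lowubo] → [lowuvo]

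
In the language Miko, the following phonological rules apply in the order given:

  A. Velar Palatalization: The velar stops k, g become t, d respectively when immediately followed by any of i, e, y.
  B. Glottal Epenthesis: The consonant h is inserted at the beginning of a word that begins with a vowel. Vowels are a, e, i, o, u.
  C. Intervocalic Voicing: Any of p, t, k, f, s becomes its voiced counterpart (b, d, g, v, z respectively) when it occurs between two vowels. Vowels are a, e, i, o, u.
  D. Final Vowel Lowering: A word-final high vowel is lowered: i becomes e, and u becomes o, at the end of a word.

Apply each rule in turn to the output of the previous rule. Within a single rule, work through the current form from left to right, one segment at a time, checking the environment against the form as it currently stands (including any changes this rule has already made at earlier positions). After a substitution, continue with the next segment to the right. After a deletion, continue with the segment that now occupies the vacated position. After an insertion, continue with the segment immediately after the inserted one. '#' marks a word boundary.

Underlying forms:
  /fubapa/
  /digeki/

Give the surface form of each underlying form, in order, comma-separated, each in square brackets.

/fubapa/:
  A Velar Palatalization: no change — [fubapa]
  B Glottal Epenthesis: no change — [fubapa]
  C Intervocalic Voicing: [fubapa] → [fubaba]
  D Final Vowel Lowering: no change — [fubaba]
/digeki/:
  A Velar Palatalization: [digeki] → [dideti]
  B Glottal Epenthesis: no change — [dideti]
  C Intervocalic Voicing: [dideti] → [didedi]
  D Final Vowel Lowering: [didedi] → [didede]

[fubaba], [didede]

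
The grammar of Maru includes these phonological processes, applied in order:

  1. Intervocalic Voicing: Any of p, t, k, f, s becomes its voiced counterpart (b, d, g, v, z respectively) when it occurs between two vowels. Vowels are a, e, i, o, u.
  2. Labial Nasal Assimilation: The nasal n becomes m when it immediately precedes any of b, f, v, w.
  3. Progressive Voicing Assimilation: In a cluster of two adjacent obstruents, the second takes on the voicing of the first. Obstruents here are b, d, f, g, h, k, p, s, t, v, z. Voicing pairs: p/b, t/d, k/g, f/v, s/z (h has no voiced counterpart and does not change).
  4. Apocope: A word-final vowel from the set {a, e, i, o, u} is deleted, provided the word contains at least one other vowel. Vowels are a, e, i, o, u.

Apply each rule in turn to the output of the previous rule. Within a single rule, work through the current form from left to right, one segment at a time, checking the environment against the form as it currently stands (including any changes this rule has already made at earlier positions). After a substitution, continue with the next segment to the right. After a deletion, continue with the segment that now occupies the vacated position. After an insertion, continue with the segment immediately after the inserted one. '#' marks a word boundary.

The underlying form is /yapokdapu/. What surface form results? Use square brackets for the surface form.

[yaboktab]

1 Intervocalic Voicing: [yapokdapu] → [yabokdabu]
2 Labial Nasal Assimilation: no change — [yabokdabu]
3 Progressive Voicing Assimilation: [yabokdabu] → [yaboktabu]
4 Apocope: [yaboktabu] → [yaboktab]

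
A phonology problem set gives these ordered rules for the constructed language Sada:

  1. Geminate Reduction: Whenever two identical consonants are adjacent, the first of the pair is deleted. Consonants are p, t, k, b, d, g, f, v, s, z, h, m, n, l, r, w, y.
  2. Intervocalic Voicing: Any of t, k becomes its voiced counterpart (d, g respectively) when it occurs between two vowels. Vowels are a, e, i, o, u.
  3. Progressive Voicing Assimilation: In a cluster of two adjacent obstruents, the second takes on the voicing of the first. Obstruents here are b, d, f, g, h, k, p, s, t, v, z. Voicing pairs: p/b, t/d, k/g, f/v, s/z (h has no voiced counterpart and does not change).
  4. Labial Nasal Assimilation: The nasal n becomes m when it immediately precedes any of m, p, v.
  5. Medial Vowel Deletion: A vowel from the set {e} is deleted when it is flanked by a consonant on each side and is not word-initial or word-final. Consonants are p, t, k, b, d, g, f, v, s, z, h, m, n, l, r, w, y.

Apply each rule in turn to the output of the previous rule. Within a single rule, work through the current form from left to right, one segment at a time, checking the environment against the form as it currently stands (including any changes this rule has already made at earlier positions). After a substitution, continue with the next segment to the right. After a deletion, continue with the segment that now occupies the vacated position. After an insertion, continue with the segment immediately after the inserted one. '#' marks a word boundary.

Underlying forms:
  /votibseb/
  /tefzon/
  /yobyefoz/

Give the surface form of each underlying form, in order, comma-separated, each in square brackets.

[vodibzb], [tfson], [yobyfoz]

/votibseb/:
  1 Geminate Reduction: no change — [votibseb]
  2 Intervocalic Voicing: [votibseb] → [vodibseb]
  3 Progressive Voicing Assimilation: [vodibseb] → [vodibzeb]
  4 Labial Nasal Assimilation: no change — [vodibzeb]
  5 Medial Vowel Deletion: [vodibzeb] → [vodibzb]
/tefzon/:
  1 Geminate Reduction: no change — [tefzon]
  2 Intervocalic Voicing: no change — [tefzon]
  3 Progressive Voicing Assimilation: [tefzon] → [tefson]
  4 Labial Nasal Assimilation: no change — [tefson]
  5 Medial Vowel Deletion: [tefson] → [tfson]
/yobyefoz/:
  1 Geminate Reduction: no change — [yobyefoz]
  2 Intervocalic Voicing: no change — [yobyefoz]
  3 Progressive Voicing Assimilation: no change — [yobyefoz]
  4 Labial Nasal Assimilation: no change — [yobyefoz]
  5 Medial Vowel Deletion: [yobyefoz] → [yobyfoz]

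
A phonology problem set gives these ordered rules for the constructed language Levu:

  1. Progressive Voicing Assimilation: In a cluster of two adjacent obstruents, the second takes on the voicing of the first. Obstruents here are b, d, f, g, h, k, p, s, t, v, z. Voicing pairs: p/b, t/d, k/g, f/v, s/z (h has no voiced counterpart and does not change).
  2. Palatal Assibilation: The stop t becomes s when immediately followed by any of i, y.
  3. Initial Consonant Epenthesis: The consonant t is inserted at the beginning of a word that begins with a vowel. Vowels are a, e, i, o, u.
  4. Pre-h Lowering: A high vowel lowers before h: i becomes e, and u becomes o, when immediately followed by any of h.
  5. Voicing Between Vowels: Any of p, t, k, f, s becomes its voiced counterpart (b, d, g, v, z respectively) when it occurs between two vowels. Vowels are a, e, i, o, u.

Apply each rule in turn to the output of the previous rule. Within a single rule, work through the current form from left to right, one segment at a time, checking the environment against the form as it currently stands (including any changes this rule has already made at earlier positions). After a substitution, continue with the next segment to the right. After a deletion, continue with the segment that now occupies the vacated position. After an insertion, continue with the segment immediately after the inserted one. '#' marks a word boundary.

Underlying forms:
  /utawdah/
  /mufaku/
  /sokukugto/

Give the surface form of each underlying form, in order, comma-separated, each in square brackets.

[tudawdah], [muvagu], [sogugugdo]

/utawdah/:
  1 Progressive Voicing Assimilation: no change — [utawdah]
  2 Palatal Assibilation: no change — [utawdah]
  3 Initial Consonant Epenthesis: [utawdah] → [tutawdah]
  4 Pre-h Lowering: no change — [tutawdah]
  5 Voicing Between Vowels: [tutawdah] → [tudawdah]
/mufaku/:
  1 Progressive Voicing Assimilation: no change — [mufaku]
  2 Palatal Assibilation: no change — [mufaku]
  3 Initial Consonant Epenthesis: no change — [mufaku]
  4 Pre-h Lowering: no change — [mufaku]
  5 Voicing Between Vowels: [mufaku] → [muvagu]
/sokukugto/:
  1 Progressive Voicing Assimilation: [sokukugto] → [sokukugdo]
  2 Palatal Assibilation: no change — [sokukugdo]
  3 Initial Consonant Epenthesis: no change — [sokukugdo]
  4 Pre-h Lowering: no change — [sokukugdo]
  5 Voicing Between Vowels: [sokukugdo] → [sogugugdo]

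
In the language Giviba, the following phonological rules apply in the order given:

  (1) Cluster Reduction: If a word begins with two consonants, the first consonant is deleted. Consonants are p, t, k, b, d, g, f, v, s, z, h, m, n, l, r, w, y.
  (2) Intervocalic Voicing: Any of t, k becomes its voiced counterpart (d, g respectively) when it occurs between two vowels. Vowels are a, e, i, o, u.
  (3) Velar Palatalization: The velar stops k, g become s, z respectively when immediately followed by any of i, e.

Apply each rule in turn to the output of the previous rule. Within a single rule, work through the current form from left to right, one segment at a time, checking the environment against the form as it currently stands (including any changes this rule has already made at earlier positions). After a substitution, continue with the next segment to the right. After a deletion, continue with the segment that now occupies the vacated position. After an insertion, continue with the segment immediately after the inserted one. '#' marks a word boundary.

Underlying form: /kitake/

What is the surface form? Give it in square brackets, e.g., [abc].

[sidaze]

(1) Cluster Reduction: no change — [kitake]
(2) Intervocalic Voicing: [kitake] → [kidage]
(3) Velar Palatalization: [kidage] → [sidaze]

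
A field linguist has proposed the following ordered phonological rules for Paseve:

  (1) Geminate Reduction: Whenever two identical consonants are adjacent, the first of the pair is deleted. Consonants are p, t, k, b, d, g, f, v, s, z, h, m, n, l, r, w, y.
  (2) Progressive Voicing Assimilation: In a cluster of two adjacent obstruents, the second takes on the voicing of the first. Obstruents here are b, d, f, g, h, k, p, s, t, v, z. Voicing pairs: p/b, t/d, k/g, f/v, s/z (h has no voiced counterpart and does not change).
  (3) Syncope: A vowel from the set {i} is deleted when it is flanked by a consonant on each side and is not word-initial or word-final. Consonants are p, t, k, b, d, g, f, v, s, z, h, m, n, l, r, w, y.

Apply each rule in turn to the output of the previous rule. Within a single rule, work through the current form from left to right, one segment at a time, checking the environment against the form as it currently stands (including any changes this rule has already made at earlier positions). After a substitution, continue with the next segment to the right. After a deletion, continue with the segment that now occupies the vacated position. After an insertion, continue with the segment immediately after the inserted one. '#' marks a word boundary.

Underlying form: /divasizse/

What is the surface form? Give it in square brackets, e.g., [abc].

(1) Geminate Reduction: no change — [divasizse]
(2) Progressive Voicing Assimilation: [divasizse] → [divasizze]
(3) Syncope: [divasizze] → [dvaszze]

[dvaszze]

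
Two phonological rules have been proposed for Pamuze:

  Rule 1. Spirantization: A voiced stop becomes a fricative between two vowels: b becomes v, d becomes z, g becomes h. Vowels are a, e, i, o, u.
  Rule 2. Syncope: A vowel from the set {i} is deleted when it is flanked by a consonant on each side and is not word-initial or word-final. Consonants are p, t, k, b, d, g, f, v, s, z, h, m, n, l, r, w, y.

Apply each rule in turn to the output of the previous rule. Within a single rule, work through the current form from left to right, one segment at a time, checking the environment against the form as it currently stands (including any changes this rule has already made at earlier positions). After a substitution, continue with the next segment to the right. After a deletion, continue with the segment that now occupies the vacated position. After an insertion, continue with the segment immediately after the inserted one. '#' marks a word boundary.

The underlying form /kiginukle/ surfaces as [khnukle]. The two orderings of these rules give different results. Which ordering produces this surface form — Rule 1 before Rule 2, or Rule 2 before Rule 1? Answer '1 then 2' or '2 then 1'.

Order 1 then 2:
  1 Spirantization: [kiginukle] → [kihinukle]
  2 Syncope: [kihinukle] → [khnukle]
  result: [khnukle]
Order 2 then 1:
  2 Syncope: [kiginukle] → [kgnukle]
  1 Spirantization: no change — [kgnukle]
  result: [kgnukle]

1 then 2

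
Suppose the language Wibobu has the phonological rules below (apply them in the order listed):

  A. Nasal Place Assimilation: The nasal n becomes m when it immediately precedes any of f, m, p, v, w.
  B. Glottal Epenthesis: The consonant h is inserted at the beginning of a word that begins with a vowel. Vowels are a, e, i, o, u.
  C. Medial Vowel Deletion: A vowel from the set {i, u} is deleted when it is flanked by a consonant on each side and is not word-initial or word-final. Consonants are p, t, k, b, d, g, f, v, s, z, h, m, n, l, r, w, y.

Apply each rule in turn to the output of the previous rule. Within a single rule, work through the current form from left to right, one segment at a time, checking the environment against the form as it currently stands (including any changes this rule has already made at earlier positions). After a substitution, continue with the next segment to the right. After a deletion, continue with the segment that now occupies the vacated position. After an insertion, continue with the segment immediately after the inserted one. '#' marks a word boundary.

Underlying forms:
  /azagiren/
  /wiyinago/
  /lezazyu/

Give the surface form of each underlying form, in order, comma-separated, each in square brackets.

[hazagren], [wynago], [lezazyu]

/azagiren/:
  A Nasal Place Assimilation: no change — [azagiren]
  B Glottal Epenthesis: [azagiren] → [hazagiren]
  C Medial Vowel Deletion: [hazagiren] → [hazagren]
/wiyinago/:
  A Nasal Place Assimilation: no change — [wiyinago]
  B Glottal Epenthesis: no change — [wiyinago]
  C Medial Vowel Deletion: [wiyinago] → [wynago]
/lezazyu/:
  A Nasal Place Assimilation: no change — [lezazyu]
  B Glottal Epenthesis: no change — [lezazyu]
  C Medial Vowel Deletion: no change — [lezazyu]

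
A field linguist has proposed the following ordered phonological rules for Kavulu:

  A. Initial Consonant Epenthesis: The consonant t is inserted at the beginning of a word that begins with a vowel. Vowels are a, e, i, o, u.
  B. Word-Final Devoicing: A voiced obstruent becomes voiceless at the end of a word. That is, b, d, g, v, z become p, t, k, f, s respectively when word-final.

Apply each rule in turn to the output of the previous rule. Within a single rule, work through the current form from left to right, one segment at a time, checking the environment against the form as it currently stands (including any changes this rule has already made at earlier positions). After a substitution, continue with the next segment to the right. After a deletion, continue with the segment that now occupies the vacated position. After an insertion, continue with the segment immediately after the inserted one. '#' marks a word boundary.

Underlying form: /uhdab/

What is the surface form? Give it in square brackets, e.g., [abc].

[tuhdap]

A Initial Consonant Epenthesis: [uhdab] → [tuhdab]
B Word-Final Devoicing: [tuhdab] → [tuhdap]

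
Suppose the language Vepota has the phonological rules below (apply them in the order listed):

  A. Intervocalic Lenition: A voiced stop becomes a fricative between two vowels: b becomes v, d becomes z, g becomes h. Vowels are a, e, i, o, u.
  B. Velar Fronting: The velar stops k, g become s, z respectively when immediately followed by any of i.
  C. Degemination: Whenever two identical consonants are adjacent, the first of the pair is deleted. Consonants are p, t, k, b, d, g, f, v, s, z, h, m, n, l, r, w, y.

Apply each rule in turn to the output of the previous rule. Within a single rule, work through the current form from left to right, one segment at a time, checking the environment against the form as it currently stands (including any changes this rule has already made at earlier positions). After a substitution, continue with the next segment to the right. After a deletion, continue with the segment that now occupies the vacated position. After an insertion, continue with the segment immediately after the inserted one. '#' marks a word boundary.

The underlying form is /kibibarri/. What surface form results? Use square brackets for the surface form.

[sivivari]

A Intervocalic Lenition: [kibibarri] → [kivivarri]
B Velar Fronting: [kivivarri] → [sivivarri]
C Degemination: [sivivarri] → [sivivari]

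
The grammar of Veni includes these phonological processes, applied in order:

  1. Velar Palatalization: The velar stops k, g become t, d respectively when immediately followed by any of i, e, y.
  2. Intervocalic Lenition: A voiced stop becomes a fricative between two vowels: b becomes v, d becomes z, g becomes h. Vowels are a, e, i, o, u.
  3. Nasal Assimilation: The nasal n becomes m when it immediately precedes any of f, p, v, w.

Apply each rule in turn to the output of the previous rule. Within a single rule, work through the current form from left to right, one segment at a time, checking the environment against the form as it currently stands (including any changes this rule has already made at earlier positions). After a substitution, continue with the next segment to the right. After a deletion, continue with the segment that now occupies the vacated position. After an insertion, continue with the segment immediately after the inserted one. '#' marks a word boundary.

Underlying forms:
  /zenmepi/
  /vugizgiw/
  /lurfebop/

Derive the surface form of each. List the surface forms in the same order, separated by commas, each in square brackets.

[zenmepi], [vuzizdiw], [lurfevop]

/zenmepi/:
  1 Velar Palatalization: no change — [zenmepi]
  2 Intervocalic Lenition: no change — [zenmepi]
  3 Nasal Assimilation: no change — [zenmepi]
/vugizgiw/:
  1 Velar Palatalization: [vugizgiw] → [vudizdiw]
  2 Intervocalic Lenition: [vudizdiw] → [vuzizdiw]
  3 Nasal Assimilation: no change — [vuzizdiw]
/lurfebop/:
  1 Velar Palatalization: no change — [lurfebop]
  2 Intervocalic Lenition: [lurfebop] → [lurfevop]
  3 Nasal Assimilation: no change — [lurfevop]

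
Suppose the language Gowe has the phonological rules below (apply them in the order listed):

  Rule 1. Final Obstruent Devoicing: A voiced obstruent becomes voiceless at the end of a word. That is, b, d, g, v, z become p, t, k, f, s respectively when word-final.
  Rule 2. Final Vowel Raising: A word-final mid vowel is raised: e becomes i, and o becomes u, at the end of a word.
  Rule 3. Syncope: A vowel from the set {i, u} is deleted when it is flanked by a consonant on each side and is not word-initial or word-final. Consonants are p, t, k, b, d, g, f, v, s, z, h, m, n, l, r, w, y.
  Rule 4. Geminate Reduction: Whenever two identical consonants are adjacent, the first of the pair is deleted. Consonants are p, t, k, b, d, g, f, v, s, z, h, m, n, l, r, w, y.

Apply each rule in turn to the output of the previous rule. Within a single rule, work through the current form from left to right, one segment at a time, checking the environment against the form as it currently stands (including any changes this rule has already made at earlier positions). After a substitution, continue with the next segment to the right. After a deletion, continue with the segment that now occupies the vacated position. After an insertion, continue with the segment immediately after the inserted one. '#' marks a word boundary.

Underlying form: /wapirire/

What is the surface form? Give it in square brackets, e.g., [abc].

[wapri]

Rule 1 Final Obstruent Devoicing: no change — [wapirire]
Rule 2 Final Vowel Raising: [wapirire] → [wapiriri]
Rule 3 Syncope: [wapiriri] → [waprri]
Rule 4 Geminate Reduction: [waprri] → [wapri]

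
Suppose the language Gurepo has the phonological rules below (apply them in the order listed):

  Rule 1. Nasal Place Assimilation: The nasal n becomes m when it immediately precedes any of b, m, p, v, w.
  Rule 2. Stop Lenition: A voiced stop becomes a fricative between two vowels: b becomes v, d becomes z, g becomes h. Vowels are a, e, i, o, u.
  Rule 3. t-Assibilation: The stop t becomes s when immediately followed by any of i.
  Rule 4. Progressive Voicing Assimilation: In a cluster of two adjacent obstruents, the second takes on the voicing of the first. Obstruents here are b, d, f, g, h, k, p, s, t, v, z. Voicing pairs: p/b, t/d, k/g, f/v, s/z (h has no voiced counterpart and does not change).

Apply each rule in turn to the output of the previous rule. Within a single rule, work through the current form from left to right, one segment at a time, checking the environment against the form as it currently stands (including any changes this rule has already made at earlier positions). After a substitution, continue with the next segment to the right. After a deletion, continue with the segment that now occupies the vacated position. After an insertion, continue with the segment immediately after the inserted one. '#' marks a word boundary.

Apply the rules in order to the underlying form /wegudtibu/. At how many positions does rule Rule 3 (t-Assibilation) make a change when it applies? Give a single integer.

Rule 1 Nasal Place Assimilation: no change — [wegudtibu]
Rule 2 Stop Lenition: [wegudtibu] → [wehudtivu]
Rule 3 t-Assibilation: [wehudtivu] → [wehudsivu]
Rule 4 Progressive Voicing Assimilation: [wehudsivu] → [wehudzivu]
Rule Rule 3 changed 1 position(s).

1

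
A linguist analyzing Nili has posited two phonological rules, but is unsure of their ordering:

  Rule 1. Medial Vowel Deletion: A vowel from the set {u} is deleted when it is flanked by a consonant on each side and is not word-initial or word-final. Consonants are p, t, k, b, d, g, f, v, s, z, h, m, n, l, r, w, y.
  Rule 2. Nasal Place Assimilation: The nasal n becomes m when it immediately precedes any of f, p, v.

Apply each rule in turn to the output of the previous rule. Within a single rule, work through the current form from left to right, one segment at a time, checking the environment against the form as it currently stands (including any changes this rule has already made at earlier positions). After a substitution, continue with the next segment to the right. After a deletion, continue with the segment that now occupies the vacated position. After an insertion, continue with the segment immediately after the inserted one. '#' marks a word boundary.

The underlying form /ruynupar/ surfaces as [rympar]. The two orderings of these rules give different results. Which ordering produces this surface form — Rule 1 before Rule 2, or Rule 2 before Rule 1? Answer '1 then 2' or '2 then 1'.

Order 1 then 2:
  1 Medial Vowel Deletion: [ruynupar] → [rynpar]
  2 Nasal Place Assimilation: [rynpar] → [rympar]
  result: [rympar]
Order 2 then 1:
  2 Nasal Place Assimilation: no change — [ruynupar]
  1 Medial Vowel Deletion: [ruynupar] → [rynpar]
  result: [rynpar]

1 then 2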